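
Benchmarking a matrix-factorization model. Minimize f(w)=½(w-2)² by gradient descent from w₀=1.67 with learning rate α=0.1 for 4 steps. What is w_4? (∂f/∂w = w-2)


step 1: grad = 1.67-2 = -0.33; w = 1.67 - 0.1·(-0.33) = 1.703
step 2: grad = 1.703-2 = -0.297; w = 1.703 - 0.1·(-0.297) = 1.7327
step 3: grad = 1.7327-2 = -0.2673; w = 1.7327 - 0.1·(-0.2673) = 1.75943
step 4: grad = 1.75943-2 = -0.24057; w = 1.75943 - 0.1·(-0.24057) = 1.783487

1.783487


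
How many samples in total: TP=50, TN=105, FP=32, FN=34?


Total = TP + TN + FP + FN
= 50 + 105 + 32 + 34
= 221
(Predicted positive: 82, predicted negative: 139)

221


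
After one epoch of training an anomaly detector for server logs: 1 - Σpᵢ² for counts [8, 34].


Probabilities: [8/42, 34/42] ≈ [0.1905, 0.8095]
Σpᵢ² = (64 + 1156)/42² = 1220/1764
Gini = 1 - Σpᵢ² = 1 - 1220/1764 = 0.3084

0.3084


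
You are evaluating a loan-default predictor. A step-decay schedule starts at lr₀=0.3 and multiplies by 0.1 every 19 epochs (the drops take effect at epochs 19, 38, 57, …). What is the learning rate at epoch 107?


n_drops = ⌊107/19⌋ = 5
lr = 0.3·0.1^5 = 0.3·0.00001 = 0.000003

0.000003


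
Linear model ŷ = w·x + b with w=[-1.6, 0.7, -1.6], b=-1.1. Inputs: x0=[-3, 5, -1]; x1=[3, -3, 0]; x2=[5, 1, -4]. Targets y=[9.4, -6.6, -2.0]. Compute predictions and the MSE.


ŷ0 = (-1.6)·(-3) + (0.7)·(5) + (-1.6)·(-1) - 1.1 = 8.8
ŷ1 = (-1.6)·(3) + (0.7)·(-3) + (-1.6)·(0) - 1.1 = -8.0
ŷ2 = (-1.6)·(5) + (0.7)·(1) + (-1.6)·(-4) - 1.1 = -2.0
errors² = [0.36, 1.96, 0.0]
MSE = 2.3200/3 = 0.7733

0.7733


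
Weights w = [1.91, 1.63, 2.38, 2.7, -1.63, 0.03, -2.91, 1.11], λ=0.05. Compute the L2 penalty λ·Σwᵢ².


‖w‖₂² = (1.91)² + (1.63)² + (2.38)² + (2.7)² + (-1.63)² + (0.03)² + (-2.91)² + (1.11)²
     = 3.6481 + 2.6569 + 5.6644 + 7.29 + 2.6569 + 0.0009 + 8.4681 + 1.2321
     = 31.6174
λ·‖w‖₂² = 0.05·31.6174 = 1.58087

1.58087


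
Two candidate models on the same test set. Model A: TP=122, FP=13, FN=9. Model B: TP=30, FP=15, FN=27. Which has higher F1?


Model A: P=122/135=0.9037, R=122/131=0.9313, F1=2PR/(P+R)=2TP/(2TP+FP+FN)=244/266=0.9173
Model B: P=30/45=0.6667, R=30/57=0.5263, F1=2PR/(P+R)=2TP/(2TP+FP+FN)=60/102=0.5882
0.9173 > 0.5882 → Model A

Model A


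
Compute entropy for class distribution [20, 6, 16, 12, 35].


Probabilities: [20/89, 6/89, 16/89, 12/89, 35/89] ≈ [0.2247, 0.0674, 0.1798, 0.1348, 0.3933]
H = -((20/89)·log₂(20/89) + (6/89)·log₂(6/89) + (16/89)·log₂(16/89) + (12/89)·log₂(12/89) + (35/89)·log₂(35/89))
  = 2.1106 bits

2.1106 bits


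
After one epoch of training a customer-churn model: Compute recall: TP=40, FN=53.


Recall = TP/(TP+FN)
= 40/(40+53)
= 40/93 = 43.01%

43.01%


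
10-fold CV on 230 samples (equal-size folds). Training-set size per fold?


Fold size = 230/10 = 23
Training per fold = 230 - 23 = 207

207


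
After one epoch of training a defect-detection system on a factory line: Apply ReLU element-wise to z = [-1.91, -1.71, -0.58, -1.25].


ReLU(-1.91) = max(0, -1.91) = 0.0
ReLU(-1.71) = max(0, -1.71) = 0.0
ReLU(-0.58) = max(0, -0.58) = 0.0
ReLU(-1.25) = max(0, -1.25) = 0.0
result = [0.0, 0.0, 0.0, 0.0]

[0.0, 0.0, 0.0, 0.0]


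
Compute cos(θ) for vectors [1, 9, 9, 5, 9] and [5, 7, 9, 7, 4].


A·B = 1·5 + 9·7 + 9·9 + 5·7 + 9·4 = 220
‖A‖ = √269 = 16.4012, ‖B‖ = √220 = 14.8324
cos = 220/(√269·√220) = 220/√59180 = 0.9043

0.9043


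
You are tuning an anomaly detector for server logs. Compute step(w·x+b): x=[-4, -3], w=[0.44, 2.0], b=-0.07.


z = (-4)·(0.44) + (-3)·(2.0) - 0.07
  = -7.83
step(z) = 0 (z<0)

0


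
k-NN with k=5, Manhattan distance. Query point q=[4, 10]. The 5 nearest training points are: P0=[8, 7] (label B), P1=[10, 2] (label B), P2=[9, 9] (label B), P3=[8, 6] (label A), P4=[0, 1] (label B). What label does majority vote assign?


d(q,P0) = 7  (label B)
d(q,P1) = 14  (label B)
d(q,P2) = 6  (label B)
d(q,P3) = 8  (label A)
d(q,P4) = 13  (label B)
Votes: A=1, B=4
Majority → B

B


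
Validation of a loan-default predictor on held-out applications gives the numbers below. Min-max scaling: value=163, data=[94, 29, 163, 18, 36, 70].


min=18, max=163
(163-18)/(163-18) = 145/145 = 1.0

1.0


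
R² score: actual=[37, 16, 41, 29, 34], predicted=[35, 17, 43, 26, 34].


ȳ = 31.4
SS_res = Σ(y-ŷ)² = 18
SS_tot = Σ(y-ȳ)² = 373.2
R² = 1 - SS_res/SS_tot = 1 - 0.0482 = 0.9518

0.9518


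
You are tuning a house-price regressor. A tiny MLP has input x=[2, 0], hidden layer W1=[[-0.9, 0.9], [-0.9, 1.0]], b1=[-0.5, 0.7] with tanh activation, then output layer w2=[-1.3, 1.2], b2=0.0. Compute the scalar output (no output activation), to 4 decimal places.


z1[0] = (-0.9)·(2) + (0.9)·(0) - 0.5 = -2.3
z1[1] = (-0.9)·(2) + (1.0)·(0) + 0.7 = -1.1
h = tanh(z1) = [-0.9801, -0.8005]
output = (-1.3)·(-0.9801) + (1.2)·(-0.8005) + 0.0 = 0.3135

0.3135


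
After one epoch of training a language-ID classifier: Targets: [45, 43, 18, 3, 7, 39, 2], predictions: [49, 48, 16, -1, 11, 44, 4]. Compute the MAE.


Absolute errors: |45-49|=4, |43-48|=5, |18-16|=2, |3+ 1|=4, |7-11|=4, |39-44|=5, |2-4|=2
Sum = 26
MAE = 26/7 = 26/7

26/7


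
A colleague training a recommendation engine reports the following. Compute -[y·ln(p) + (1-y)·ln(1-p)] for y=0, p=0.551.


BCE = -[y·ln(p) + (1-y)·ln(1-p)]
= -0 - 1·ln(1-0.551)
= -ln(0.449) = 0.8007

0.8007


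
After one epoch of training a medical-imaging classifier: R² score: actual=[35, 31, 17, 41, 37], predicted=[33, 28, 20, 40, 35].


ȳ = 32.2
SS_res = Σ(y-ŷ)² = 27
SS_tot = Σ(y-ȳ)² = 340.8
R² = 1 - SS_res/SS_tot = 1 - 0.0792 = 0.9208

0.9208


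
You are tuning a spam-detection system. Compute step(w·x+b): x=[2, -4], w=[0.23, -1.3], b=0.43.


z = (2)·(0.23) + (-4)·(-1.3) + 0.43
  = 6.09
step(z) = 1 (z≥0)

1


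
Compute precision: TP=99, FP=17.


Precision = TP/(TP+FP)
= 99/(99+17)
= 99/116 = 85.34%

85.34%


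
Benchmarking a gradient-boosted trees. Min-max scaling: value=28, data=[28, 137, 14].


min=14, max=137
(28-14)/(137-14) = 14/123 = 0.1138

0.1138


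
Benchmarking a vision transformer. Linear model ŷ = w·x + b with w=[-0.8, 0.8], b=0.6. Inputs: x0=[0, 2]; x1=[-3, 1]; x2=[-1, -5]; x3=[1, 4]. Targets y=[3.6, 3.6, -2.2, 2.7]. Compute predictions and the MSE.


ŷ0 = (-0.8)·(0) + (0.8)·(2) + 0.6 = 2.2
ŷ1 = (-0.8)·(-3) + (0.8)·(1) + 0.6 = 3.8
ŷ2 = (-0.8)·(-1) + (0.8)·(-5) + 0.6 = -2.6
ŷ3 = (-0.8)·(1) + (0.8)·(4) + 0.6 = 3.0
errors² = [1.96, 0.04, 0.16, 0.09]
MSE = 2.2500/4 = 0.5625

0.5625


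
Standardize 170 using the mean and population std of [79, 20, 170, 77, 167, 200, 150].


μ = 123.2857, σ = 60.3128
z = (170 - 123.2857)/60.3128 = 0.7745

0.7745


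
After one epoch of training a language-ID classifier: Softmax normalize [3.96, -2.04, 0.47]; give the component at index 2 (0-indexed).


Exponentials: e^3.96=52.4573, e^-2.04=0.13, e^0.47=1.6
Sum = 54.1873
Softmax = [0.9681, 0.0024, 0.0295]
p[2] = 1.6/54.1873 = 0.0295

0.0295


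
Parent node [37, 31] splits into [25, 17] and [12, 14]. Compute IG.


Parent = [37, 31], H_parent = 0.9944
H_left = 0.9737 (n=42), H_right = 0.9957 (n=26)
H_children = (42/68)·0.9737 + (26/68)·0.9957 = 0.9821
IG = 0.9944 - 0.9821 = 0.0123

0.0123


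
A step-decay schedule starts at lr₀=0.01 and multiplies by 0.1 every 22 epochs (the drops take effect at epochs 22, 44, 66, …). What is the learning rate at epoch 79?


n_drops = ⌊79/22⌋ = 3
lr = 0.01·0.1^3 = 0.01·0.001 = 0.00001

0.00001


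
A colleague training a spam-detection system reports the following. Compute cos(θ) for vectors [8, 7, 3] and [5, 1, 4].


A·B = 8·5 + 7·1 + 3·4 = 59
‖A‖ = √122 = 11.0454, ‖B‖ = √42 = 6.4807
cos = 59/(√122·√42) = 59/√5124 = 0.8242

0.8242


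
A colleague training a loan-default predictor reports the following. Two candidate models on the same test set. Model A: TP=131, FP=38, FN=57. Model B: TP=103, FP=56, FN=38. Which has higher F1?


Model A: P=131/169=0.7751, R=131/188=0.6968, F1=2PR/(P+R)=2TP/(2TP+FP+FN)=262/357=0.7339
Model B: P=103/159=0.6478, R=103/141=0.7305, F1=2PR/(P+R)=2TP/(2TP+FP+FN)=206/300=0.6867
0.7339 > 0.6867 → Model A

Model A


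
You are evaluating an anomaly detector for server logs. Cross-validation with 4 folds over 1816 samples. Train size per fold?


Fold size = 1816/4 = 454
Training per fold = 1816 - 454 = 1362

1362


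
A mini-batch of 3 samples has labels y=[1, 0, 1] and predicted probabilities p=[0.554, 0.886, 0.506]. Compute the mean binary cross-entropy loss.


L[0] = -ln(0.554) = 0.5906
L[1] = -ln(1-0.886) = -ln(0.114) = 2.1716
L[2] = -ln(0.506) = 0.6812
mean = (0.5906 + 2.1716 + 0.6812)/3 = 1.1478

1.1478


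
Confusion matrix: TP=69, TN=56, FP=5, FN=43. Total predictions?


Total = TP + TN + FP + FN
= 69 + 56 + 5 + 43
= 173
(Predicted positive: 74, predicted negative: 99)

173


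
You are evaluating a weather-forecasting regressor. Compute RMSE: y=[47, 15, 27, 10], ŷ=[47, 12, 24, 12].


MSE = 22/4 = 5.5
RMSE = √(22/4) = 2.3452

2.3452


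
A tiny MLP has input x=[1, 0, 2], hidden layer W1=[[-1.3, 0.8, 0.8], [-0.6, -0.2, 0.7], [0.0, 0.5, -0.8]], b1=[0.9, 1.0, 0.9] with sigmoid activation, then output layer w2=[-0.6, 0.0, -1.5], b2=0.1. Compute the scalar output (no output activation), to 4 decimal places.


z1[0] = (-1.3)·(1) + (0.8)·(0) + (0.8)·(2) + 0.9 = 1.2
z1[1] = (-0.6)·(1) + (-0.2)·(0) + (0.7)·(2) + 1.0 = 1.8
z1[2] = (0.0)·(1) + (0.5)·(0) + (-0.8)·(2) + 0.9 = -0.7
h = sigmoid(z1) = [0.7685, 0.8581, 0.3318]
output = (-0.6)·(0.7685) + (0.0)·(0.8581) + (-1.5)·(0.3318) + 0.1 = -0.8588

-0.8588


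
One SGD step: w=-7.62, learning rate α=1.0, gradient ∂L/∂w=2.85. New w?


w_new = w - α·∇
= -7.62 - 1.0·2.85
= -7.62 - 2.85
= -10.47

-10.47


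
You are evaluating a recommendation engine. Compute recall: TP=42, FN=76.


Recall = TP/(TP+FN)
= 42/(42+76)
= 42/118 = 35.59%

35.59%


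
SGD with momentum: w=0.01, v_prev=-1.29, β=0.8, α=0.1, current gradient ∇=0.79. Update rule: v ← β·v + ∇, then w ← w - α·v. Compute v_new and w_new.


v_new = 0.8·-1.29 + 0.79 = -1.032 + 0.79 = -0.242
w_new = 0.01 - 0.1·-0.242 = 0.01 + 0.0242 = 0.0342

v_new=-0.242, w_new=0.0342


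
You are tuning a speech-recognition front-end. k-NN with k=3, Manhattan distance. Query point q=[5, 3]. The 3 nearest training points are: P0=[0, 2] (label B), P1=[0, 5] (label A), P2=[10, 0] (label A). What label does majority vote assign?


d(q,P0) = 6  (label B)
d(q,P1) = 7  (label A)
d(q,P2) = 8  (label A)
Votes: A=2, B=1
Majority → A

A


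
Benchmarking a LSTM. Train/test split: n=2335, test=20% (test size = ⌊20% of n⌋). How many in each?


Test = ⌊2335·20/100⌋ = 467
Train = 2335 - 467 = 1868

Train: 1868, Test: 467


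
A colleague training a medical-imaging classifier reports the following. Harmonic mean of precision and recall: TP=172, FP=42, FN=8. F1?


Precision = 172/214 = 0.8037
Recall = 172/180 = 0.9556
F1 = 2·P·R/(P+R) = 2·TP/(2·TP+FP+FN) = 344/(344+42+8) = 344/394 = 0.8731

0.8731


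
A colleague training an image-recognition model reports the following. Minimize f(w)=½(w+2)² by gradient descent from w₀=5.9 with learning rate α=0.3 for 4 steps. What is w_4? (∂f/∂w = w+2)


step 1: grad = 5.9+2 = 7.9; w = 5.9 - 0.3·(7.9) = 3.53
step 2: grad = 3.53+2 = 5.53; w = 3.53 - 0.3·(5.53) = 1.871
step 3: grad = 1.871+2 = 3.871; w = 1.871 - 0.3·(3.871) = 0.7097
step 4: grad = 0.7097+2 = 2.7097; w = 0.7097 - 0.3·(2.7097) = -0.10321

-0.10321


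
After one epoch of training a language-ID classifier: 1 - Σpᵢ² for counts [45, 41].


Probabilities: [45/86, 41/86] ≈ [0.5233, 0.4767]
Σpᵢ² = (2025 + 1681)/86² = 3706/7396
Gini = 1 - Σpᵢ² = 1 - 3706/7396 = 0.4989

0.4989


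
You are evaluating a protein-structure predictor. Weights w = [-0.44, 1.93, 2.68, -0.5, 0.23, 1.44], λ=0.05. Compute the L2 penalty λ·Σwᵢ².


‖w‖₂² = (-0.44)² + (1.93)² + (2.68)² + (-0.5)² + (0.23)² + (1.44)²
     = 0.1936 + 3.7249 + 7.1824 + 0.25 + 0.0529 + 2.0736
     = 13.4774
λ·‖w‖₂² = 0.05·13.4774 = 0.67387

0.67387


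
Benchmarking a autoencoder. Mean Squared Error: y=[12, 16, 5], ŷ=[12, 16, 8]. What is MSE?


Squared errors: (12-12)²=0, (16-16)²=0, (5-8)²=9
Sum = 9
MSE = 9/3 = 3

3


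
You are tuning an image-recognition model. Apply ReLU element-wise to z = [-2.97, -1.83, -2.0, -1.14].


ReLU(-2.97) = max(0, -2.97) = 0.0
ReLU(-1.83) = max(0, -1.83) = 0.0
ReLU(-2.0) = max(0, -2.0) = 0.0
ReLU(-1.14) = max(0, -1.14) = 0.0
result = [0.0, 0.0, 0.0, 0.0]

[0.0, 0.0, 0.0, 0.0]


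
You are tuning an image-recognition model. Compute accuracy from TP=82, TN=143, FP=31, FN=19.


Accuracy = (TP+TN)/(TP+TN+FP+FN)
= (82+143)/(275)
= 225/275 = 81.82%

81.82%


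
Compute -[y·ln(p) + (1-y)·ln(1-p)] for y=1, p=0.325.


BCE = -[y·ln(p) + (1-y)·ln(1-p)]
= -1·ln(0.325) - 0
= -ln(0.325) = 1.1239

1.1239


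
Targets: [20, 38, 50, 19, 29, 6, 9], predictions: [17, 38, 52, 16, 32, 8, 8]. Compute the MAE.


Absolute errors: |20-17|=3, |38-38|=0, |50-52|=2, |19-16|=3, |29-32|=3, |6-8|=2, |9-8|=1
Sum = 14
MAE = 14/7 = 2

2


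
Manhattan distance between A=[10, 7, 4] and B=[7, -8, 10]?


d = |10-7| + |7+ 8| + |4-10|
  = 3 + 15 + 6
  = 24

24


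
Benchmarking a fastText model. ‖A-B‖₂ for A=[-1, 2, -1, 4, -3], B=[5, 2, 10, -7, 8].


d = √((-1-5)² + (2-2)² + (-1-10)² + (4+ 7)² + (-3-8)²)
  = √(36 + 0 + 121 + 121 + 121)
  = √399 = 19.975

19.975


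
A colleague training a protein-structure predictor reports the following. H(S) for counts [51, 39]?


Probabilities: [51/90, 39/90] ≈ [0.5667, 0.4333]
H = -((51/90)·log₂(51/90) + (39/90)·log₂(39/90))
  = 0.9871 bits

0.9871 bits


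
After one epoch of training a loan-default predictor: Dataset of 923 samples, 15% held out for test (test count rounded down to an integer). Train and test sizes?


Test = ⌊923·15/100⌋ = 138
Train = 923 - 138 = 785

Train: 785, Test: 138


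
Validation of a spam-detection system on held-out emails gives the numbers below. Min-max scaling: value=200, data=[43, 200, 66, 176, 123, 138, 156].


min=43, max=200
(200-43)/(200-43) = 157/157 = 1.0

1.0


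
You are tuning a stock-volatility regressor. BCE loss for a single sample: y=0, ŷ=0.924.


BCE = -[y·ln(p) + (1-y)·ln(1-p)]
= -0 - 1·ln(1-0.924)
= -ln(0.076) = 2.577

2.577


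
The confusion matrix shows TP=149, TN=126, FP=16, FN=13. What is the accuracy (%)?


Accuracy = (TP+TN)/(TP+TN+FP+FN)
= (149+126)/(304)
= 275/304 = 90.46%

90.46%


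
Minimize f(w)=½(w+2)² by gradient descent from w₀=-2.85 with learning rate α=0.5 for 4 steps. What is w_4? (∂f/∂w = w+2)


step 1: grad = -2.85+2 = -0.85; w = -2.85 - 0.5·(-0.85) = -2.425
step 2: grad = -2.425+2 = -0.425; w = -2.425 - 0.5·(-0.425) = -2.2125
step 3: grad = -2.2125+2 = -0.2125; w = -2.2125 - 0.5·(-0.2125) = -2.10625
step 4: grad = -2.10625+2 = -0.10625; w = -2.10625 - 0.5·(-0.10625) = -2.053125

-2.053125


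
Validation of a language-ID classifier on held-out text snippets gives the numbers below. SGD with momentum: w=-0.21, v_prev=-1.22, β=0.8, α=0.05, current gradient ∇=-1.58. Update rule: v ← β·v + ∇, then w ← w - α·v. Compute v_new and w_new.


v_new = 0.8·-1.22 - 1.58 = -0.976 - 1.58 = -2.556
w_new = -0.21 - 0.05·-2.556 = -0.21 + 0.1278 = -0.0822

v_new=-2.556, w_new=-0.0822


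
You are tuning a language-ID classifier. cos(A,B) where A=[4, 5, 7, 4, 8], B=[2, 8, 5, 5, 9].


A·B = 4·2 + 5·8 + 7·5 + 4·5 + 8·9 = 175
‖A‖ = √170 = 13.0384, ‖B‖ = √199 = 14.1067
cos = 175/(√170·√199) = 175/√33830 = 0.9515

0.9515


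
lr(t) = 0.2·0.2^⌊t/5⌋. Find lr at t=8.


n_drops = ⌊8/5⌋ = 1
lr = 0.2·0.2^1 = 0.2·0.2 = 0.04

0.04


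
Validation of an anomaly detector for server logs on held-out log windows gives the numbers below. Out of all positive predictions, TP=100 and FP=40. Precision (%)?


Precision = TP/(TP+FP)
= 100/(100+40)
= 100/140 = 71.43%

71.43%


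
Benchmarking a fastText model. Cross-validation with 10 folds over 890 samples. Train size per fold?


Fold size = 890/10 = 89
Training per fold = 890 - 89 = 801

801


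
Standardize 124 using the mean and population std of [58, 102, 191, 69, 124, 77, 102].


μ = 103.2857, σ = 41.4788
z = (124 - 103.2857)/41.4788 = 0.4994

0.4994


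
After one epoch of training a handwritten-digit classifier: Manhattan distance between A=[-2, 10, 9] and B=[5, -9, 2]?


d = |-2-5| + |10+ 9| + |9-2|
  = 7 + 19 + 7
  = 33

33


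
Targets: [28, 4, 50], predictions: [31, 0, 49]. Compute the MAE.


Absolute errors: |28-31|=3, |4-0|=4, |50-49|=1
Sum = 8
MAE = 8/3 = 8/3

8/3


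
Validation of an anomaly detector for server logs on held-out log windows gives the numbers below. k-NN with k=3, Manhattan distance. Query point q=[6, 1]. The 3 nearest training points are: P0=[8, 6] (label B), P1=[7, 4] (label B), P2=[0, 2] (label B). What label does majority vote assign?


d(q,P0) = 7  (label B)
d(q,P1) = 4  (label B)
d(q,P2) = 7  (label B)
Votes: A=0, B=3
Majority → B

B


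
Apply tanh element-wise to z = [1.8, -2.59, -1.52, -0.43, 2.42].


tanh(1.8) = 0.9468
tanh(-2.59) = -0.9888
tanh(-1.52) = -0.9087
tanh(-0.43) = -0.4053
tanh(2.42) = 0.9843
result = [0.9468, -0.9888, -0.9087, -0.4053, 0.9843]

[0.9468, -0.9888, -0.9087, -0.4053, 0.9843]


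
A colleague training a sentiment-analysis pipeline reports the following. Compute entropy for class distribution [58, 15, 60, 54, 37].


Probabilities: [58/224, 15/224, 60/224, 54/224, 37/224] ≈ [0.2589, 0.067, 0.2679, 0.2411, 0.1652]
H = -((58/224)·log₂(58/224) + (15/224)·log₂(15/224) + (60/224)·log₂(60/224) + (54/224)·log₂(54/224) + (37/224)·log₂(37/224))
  = 2.1989 bits

2.1989 bits


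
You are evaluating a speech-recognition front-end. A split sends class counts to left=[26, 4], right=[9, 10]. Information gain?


Parent = [35, 14], H_parent = 0.8631
H_left = 0.5665 (n=30), H_right = 0.998 (n=19)
H_children = (30/49)·0.5665 + (19/49)·0.998 = 0.7338
IG = 0.8631 - 0.7338 = 0.1293

0.1293


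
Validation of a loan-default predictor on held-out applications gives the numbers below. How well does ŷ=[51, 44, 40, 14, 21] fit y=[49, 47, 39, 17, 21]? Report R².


ȳ = 34.6
SS_res = Σ(y-ŷ)² = 23
SS_tot = Σ(y-ȳ)² = 875.2
R² = 1 - SS_res/SS_tot = 1 - 0.0263 = 0.9737

0.9737


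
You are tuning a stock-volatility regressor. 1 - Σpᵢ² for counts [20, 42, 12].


Probabilities: [20/74, 42/74, 12/74] ≈ [0.2703, 0.5676, 0.1622]
Σpᵢ² = (400 + 1764 + 144)/74² = 2308/5476
Gini = 1 - Σpᵢ² = 1 - 2308/5476 = 0.5785

0.5785


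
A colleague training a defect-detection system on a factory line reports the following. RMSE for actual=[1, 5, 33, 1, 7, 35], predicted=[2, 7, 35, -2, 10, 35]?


MSE = 27/6 = 4.5
RMSE = √(27/6) = 2.1213

2.1213


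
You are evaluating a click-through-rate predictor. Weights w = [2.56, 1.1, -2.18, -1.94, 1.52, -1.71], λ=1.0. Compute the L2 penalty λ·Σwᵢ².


‖w‖₂² = (2.56)² + (1.1)² + (-2.18)² + (-1.94)² + (1.52)² + (-1.71)²
     = 6.5536 + 1.21 + 4.7524 + 3.7636 + 2.3104 + 2.9241
     = 21.5141
λ·‖w‖₂² = 1.0·21.5141 = 21.5141

21.5141


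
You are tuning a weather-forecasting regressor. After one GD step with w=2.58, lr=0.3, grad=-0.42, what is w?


w_new = w - α·∇
= 2.58 - 0.3·-0.42
= 2.58 + 0.126
= 2.706

2.706


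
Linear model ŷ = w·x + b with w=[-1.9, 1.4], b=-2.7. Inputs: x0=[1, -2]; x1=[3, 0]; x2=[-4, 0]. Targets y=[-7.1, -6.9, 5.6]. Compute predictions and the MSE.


ŷ0 = (-1.9)·(1) + (1.4)·(-2) - 2.7 = -7.4
ŷ1 = (-1.9)·(3) + (1.4)·(0) - 2.7 = -8.4
ŷ2 = (-1.9)·(-4) + (1.4)·(0) - 2.7 = 4.9
errors² = [0.09, 2.25, 0.49]
MSE = 2.8300/3 = 0.9433

0.9433


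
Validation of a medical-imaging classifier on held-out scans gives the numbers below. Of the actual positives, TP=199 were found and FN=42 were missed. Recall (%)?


Recall = TP/(TP+FN)
= 199/(199+42)
= 199/241 = 82.57%

82.57%


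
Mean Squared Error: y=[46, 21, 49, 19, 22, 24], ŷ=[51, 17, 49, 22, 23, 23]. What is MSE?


Squared errors: (46-51)²=25, (21-17)²=16, (49-49)²=0, (19-22)²=9, (22-23)²=1, (24-23)²=1
Sum = 52
MSE = 52/6 = 26/3

26/3


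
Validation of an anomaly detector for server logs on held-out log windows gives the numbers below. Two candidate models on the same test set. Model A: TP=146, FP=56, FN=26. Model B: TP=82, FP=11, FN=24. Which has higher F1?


Model A: P=146/202=0.7228, R=146/172=0.8488, F1=2PR/(P+R)=2TP/(2TP+FP+FN)=292/374=0.7807
Model B: P=82/93=0.8817, R=82/106=0.7736, F1=2PR/(P+R)=2TP/(2TP+FP+FN)=164/199=0.8241
0.7807 < 0.8241 → Model B

Model B


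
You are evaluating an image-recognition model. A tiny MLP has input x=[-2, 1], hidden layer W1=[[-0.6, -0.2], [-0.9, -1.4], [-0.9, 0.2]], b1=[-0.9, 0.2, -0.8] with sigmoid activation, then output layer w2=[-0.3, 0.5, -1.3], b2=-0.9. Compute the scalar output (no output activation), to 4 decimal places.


z1[0] = (-0.6)·(-2) + (-0.2)·(1) - 0.9 = 0.1
z1[1] = (-0.9)·(-2) + (-1.4)·(1) + 0.2 = 0.6
z1[2] = (-0.9)·(-2) + (0.2)·(1) - 0.8 = 1.2
h = sigmoid(z1) = [0.525, 0.6457, 0.7685]
output = (-0.3)·(0.525) + (0.5)·(0.6457) + (-1.3)·(0.7685) - 0.9 = -1.7337

-1.7337


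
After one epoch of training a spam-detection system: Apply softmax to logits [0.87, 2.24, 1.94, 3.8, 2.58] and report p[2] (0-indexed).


Exponentials: e^0.87=2.3869, e^2.24=9.3933, e^1.94=6.9588, e^3.8=44.7012, e^2.58=13.1971
Sum = 76.6373
Softmax = [0.0311, 0.1226, 0.0908, 0.5833, 0.1722]
p[2] = 6.9588/76.6373 = 0.0908

0.0908


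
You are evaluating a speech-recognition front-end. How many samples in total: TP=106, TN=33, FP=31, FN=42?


Total = TP + TN + FP + FN
= 106 + 33 + 31 + 42
= 212
(Predicted positive: 137, predicted negative: 75)

212


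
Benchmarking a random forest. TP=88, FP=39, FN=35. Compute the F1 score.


Precision = 88/127 = 0.6929
Recall = 88/123 = 0.7154
F1 = 2·P·R/(P+R) = 2·TP/(2·TP+FP+FN) = 176/(176+39+35) = 176/250 = 0.704

0.704


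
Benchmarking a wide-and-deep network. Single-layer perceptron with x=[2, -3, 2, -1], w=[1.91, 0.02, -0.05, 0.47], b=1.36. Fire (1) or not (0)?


z = (2)·(1.91) + (-3)·(0.02) + (2)·(-0.05) + (-1)·(0.47) + 1.36
  = 4.55
step(z) = 1 (z≥0)

1


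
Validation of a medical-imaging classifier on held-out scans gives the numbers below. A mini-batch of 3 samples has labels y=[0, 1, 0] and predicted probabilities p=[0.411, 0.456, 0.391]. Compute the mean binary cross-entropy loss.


L[0] = -ln(1-0.411) = -ln(0.589) = 0.5293
L[1] = -ln(0.456) = 0.7853
L[2] = -ln(1-0.391) = -ln(0.609) = 0.4959
mean = (0.5293 + 0.7853 + 0.4959)/3 = 0.6035

0.6035


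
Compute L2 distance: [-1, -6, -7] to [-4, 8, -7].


d = √((-1+ 4)² + (-6-8)² + (-7+ 7)²)
  = √(9 + 196 + 0)
  = √205 = 14.3178

14.3178


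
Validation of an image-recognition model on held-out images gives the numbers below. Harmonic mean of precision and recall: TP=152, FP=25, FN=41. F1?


Precision = 152/177 = 0.8588
Recall = 152/193 = 0.7876
F1 = 2·P·R/(P+R) = 2·TP/(2·TP+FP+FN) = 304/(304+25+41) = 304/370 = 0.8216

0.8216


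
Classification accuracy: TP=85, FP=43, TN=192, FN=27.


Accuracy = (TP+TN)/(TP+TN+FP+FN)
= (85+192)/(347)
= 277/347 = 79.83%

79.83%


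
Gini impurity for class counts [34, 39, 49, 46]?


Probabilities: [34/168, 39/168, 49/168, 46/168] ≈ [0.2024, 0.2321, 0.2917, 0.2738]
Σpᵢ² = (1156 + 1521 + 2401 + 2116)/168² = 7194/28224
Gini = 1 - Σpᵢ² = 1 - 7194/28224 = 0.7451

0.7451


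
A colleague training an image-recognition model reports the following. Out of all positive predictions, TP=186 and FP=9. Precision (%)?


Precision = TP/(TP+FP)
= 186/(186+9)
= 186/195 = 95.38%

95.38%


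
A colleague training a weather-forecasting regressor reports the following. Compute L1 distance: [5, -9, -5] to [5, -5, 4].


d = |5-5| + |-9+ 5| + |-5-4|
  = 0 + 4 + 9
  = 13

13


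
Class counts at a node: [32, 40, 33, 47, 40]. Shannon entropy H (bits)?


Probabilities: [32/192, 40/192, 33/192, 47/192, 40/192] ≈ [0.1667, 0.2083, 0.1719, 0.2448, 0.2083]
H = -((32/192)·log₂(32/192) + (40/192)·log₂(40/192) + (33/192)·log₂(33/192) + (47/192)·log₂(47/192) + (40/192)·log₂(40/192))
  = 2.3074 bits

2.3074 bits


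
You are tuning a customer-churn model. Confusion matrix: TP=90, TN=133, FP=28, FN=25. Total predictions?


Total = TP + TN + FP + FN
= 90 + 133 + 28 + 25
= 276
(Predicted positive: 118, predicted negative: 158)

276


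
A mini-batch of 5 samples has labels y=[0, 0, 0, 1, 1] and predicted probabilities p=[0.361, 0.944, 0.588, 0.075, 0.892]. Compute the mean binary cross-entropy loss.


L[0] = -ln(1-0.361) = -ln(0.639) = 0.4479
L[1] = -ln(1-0.944) = -ln(0.056) = 2.8824
L[2] = -ln(1-0.588) = -ln(0.412) = 0.8867
L[3] = -ln(0.075) = 2.5903
L[4] = -ln(0.892) = 0.1143
mean = (0.4479 + 2.8824 + 0.8867 + 2.5903 + 0.1143)/5 = 1.3843

1.3843


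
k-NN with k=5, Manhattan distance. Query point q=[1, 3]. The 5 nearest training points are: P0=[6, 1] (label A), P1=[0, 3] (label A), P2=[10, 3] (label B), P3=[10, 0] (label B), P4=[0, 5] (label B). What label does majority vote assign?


d(q,P0) = 7  (label A)
d(q,P1) = 1  (label A)
d(q,P2) = 9  (label B)
d(q,P3) = 12  (label B)
d(q,P4) = 3  (label B)
Votes: A=2, B=3
Majority → B

B


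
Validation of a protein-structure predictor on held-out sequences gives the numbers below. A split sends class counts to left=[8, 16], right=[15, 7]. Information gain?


Parent = [23, 23], H_parent = 1
H_left = 0.9183 (n=24), H_right = 0.9024 (n=22)
H_children = (24/46)·0.9183 + (22/46)·0.9024 = 0.9107
IG = 1 - 0.9107 = 0.0893

0.0893


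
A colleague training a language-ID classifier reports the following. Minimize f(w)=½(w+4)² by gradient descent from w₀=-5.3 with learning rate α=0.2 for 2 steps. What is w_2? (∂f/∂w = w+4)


step 1: grad = -5.3+4 = -1.3; w = -5.3 - 0.2·(-1.3) = -5.04
step 2: grad = -5.04+4 = -1.04; w = -5.04 - 0.2·(-1.04) = -4.832

-4.832


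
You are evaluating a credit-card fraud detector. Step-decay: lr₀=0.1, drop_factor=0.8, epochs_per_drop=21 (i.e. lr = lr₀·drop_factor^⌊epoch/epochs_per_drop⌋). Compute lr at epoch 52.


n_drops = ⌊52/21⌋ = 2
lr = 0.1·0.8^2 = 0.1·0.64 = 0.064

0.064


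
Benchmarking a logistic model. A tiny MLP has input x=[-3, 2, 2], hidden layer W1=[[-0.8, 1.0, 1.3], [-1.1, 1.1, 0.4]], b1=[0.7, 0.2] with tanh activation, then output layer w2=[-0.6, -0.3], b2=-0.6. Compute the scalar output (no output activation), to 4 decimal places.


z1[0] = (-0.8)·(-3) + (1.0)·(2) + (1.3)·(2) + 0.7 = 7.7
z1[1] = (-1.1)·(-3) + (1.1)·(2) + (0.4)·(2) + 0.2 = 6.5
h = tanh(z1) = [1.0, 1.0]
output = (-0.6)·(1.0) + (-0.3)·(1.0) - 0.6 = -1.5

-1.5


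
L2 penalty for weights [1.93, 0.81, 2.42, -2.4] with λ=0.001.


‖w‖₂² = (1.93)² + (0.81)² + (2.42)² + (-2.4)²
     = 3.7249 + 0.6561 + 5.8564 + 5.76
     = 15.9974
λ·‖w‖₂² = 0.001·15.9974 = 0.015997

0.015997


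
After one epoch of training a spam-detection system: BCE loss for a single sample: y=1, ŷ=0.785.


BCE = -[y·ln(p) + (1-y)·ln(1-p)]
= -1·ln(0.785) - 0
= -ln(0.785) = 0.2421

0.2421


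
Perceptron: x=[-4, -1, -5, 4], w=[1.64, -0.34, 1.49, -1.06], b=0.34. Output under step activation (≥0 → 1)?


z = (-4)·(1.64) + (-1)·(-0.34) + (-5)·(1.49) + (4)·(-1.06) + 0.34
  = -17.57
step(z) = 0 (z<0)

0


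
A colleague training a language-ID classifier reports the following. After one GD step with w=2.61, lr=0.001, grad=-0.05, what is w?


w_new = w - α·∇
= 2.61 - 0.001·-0.05
= 2.61 + 0.00005
= 2.61005

2.61005


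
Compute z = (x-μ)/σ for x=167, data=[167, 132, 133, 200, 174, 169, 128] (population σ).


μ = 157.5714, σ = 25.1331
z = (167 - 157.5714)/25.1331 = 0.3751

0.3751


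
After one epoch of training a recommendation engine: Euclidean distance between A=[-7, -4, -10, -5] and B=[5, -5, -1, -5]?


d = √((-7-5)² + (-4+ 5)² + (-10+ 1)² + (-5+ 5)²)
  = √(144 + 1 + 81 + 0)
  = √226 = 15.0333

15.0333


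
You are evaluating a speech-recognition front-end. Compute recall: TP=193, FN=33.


Recall = TP/(TP+FN)
= 193/(193+33)
= 193/226 = 85.4%

85.4%


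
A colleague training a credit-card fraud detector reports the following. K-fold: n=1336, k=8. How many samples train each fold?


Fold size = 1336/8 = 167
Training per fold = 1336 - 167 = 1169

1169


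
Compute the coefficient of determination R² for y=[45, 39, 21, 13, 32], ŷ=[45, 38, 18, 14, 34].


ȳ = 30
SS_res = Σ(y-ŷ)² = 15
SS_tot = Σ(y-ȳ)² = 680
R² = 1 - SS_res/SS_tot = 1 - 0.0221 = 0.9779

0.9779


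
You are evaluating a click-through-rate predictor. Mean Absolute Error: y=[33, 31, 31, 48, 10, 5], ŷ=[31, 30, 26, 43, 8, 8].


Absolute errors: |33-31|=2, |31-30|=1, |31-26|=5, |48-43|=5, |10-8|=2, |5-8|=3
Sum = 18
MAE = 18/6 = 3

3


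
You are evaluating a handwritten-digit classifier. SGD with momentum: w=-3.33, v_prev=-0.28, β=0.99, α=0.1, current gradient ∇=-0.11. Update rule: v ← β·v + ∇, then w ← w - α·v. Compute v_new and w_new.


v_new = 0.99·-0.28 - 0.11 = -0.2772 - 0.11 = -0.3872
w_new = -3.33 - 0.1·-0.3872 = -3.33 + 0.03872 = -3.29128

v_new=-0.3872, w_new=-3.29128


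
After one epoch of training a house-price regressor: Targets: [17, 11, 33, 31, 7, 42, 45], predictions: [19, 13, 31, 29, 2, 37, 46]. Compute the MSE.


Squared errors: (17-19)²=4, (11-13)²=4, (33-31)²=4, (31-29)²=4, (7-2)²=25, (42-37)²=25, (45-46)²=1
Sum = 67
MSE = 67/7 = 67/7

67/7


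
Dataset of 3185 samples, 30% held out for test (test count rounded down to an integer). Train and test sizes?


Test = ⌊3185·30/100⌋ = 955
Train = 3185 - 955 = 2230

Train: 2230, Test: 955


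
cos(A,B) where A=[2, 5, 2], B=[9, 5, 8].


A·B = 2·9 + 5·5 + 2·8 = 59
‖A‖ = √33 = 5.7446, ‖B‖ = √170 = 13.0384
cos = 59/(√33·√170) = 59/√5610 = 0.7877

0.7877


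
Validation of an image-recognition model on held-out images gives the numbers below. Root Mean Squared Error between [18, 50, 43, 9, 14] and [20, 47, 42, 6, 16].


MSE = 27/5 = 5.4
RMSE = √(27/5) = 2.3238

2.3238


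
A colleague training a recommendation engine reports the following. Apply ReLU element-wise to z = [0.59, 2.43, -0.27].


ReLU(0.59) = max(0, 0.59) = 0.59
ReLU(2.43) = max(0, 2.43) = 2.43
ReLU(-0.27) = max(0, -0.27) = 0.0
result = [0.59, 2.43, 0.0]

[0.59, 2.43, 0.0]


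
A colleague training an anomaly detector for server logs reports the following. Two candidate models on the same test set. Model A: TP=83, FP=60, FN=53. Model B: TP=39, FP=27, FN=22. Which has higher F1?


Model A: P=83/143=0.5804, R=83/136=0.6103, F1=2PR/(P+R)=2TP/(2TP+FP+FN)=166/279=0.595
Model B: P=39/66=0.5909, R=39/61=0.6393, F1=2PR/(P+R)=2TP/(2TP+FP+FN)=78/127=0.6142
0.595 < 0.6142 → Model B

Model B


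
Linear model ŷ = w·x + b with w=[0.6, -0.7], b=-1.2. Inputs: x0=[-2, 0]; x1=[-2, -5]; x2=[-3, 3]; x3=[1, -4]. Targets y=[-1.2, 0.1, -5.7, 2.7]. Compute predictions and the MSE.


ŷ0 = (0.6)·(-2) + (-0.7)·(0) - 1.2 = -2.4
ŷ1 = (0.6)·(-2) + (-0.7)·(-5) - 1.2 = 1.1
ŷ2 = (0.6)·(-3) + (-0.7)·(3) - 1.2 = -5.1
ŷ3 = (0.6)·(1) + (-0.7)·(-4) - 1.2 = 2.2
errors² = [1.44, 1.0, 0.36, 0.25]
MSE = 3.0500/4 = 0.7625

0.7625


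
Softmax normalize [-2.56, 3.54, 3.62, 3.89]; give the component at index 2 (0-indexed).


Exponentials: e^-2.56=0.0773, e^3.54=34.4669, e^3.62=37.3376, e^3.89=48.9109
Sum = 120.7927
Softmax = [0.0006, 0.2853, 0.3091, 0.4049]
p[2] = 37.3376/120.7927 = 0.3091

0.3091


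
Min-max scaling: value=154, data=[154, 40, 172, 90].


min=40, max=172
(154-40)/(172-40) = 114/132 = 0.8636

0.8636


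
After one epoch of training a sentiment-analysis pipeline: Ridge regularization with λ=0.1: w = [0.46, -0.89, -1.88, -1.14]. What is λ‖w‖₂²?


‖w‖₂² = (0.46)² + (-0.89)² + (-1.88)² + (-1.14)²
     = 0.2116 + 0.7921 + 3.5344 + 1.2996
     = 5.8377
λ·‖w‖₂² = 0.1·5.8377 = 0.58377

0.58377


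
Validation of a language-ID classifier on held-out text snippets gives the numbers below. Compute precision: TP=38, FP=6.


Precision = TP/(TP+FP)
= 38/(38+6)
= 38/44 = 86.36%

86.36%


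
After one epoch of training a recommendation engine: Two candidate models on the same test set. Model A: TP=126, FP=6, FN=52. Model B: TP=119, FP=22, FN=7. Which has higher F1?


Model A: P=126/132=0.9545, R=126/178=0.7079, F1=2PR/(P+R)=2TP/(2TP+FP+FN)=252/310=0.8129
Model B: P=119/141=0.844, R=119/126=0.9444, F1=2PR/(P+R)=2TP/(2TP+FP+FN)=238/267=0.8914
0.8129 < 0.8914 → Model B

Model B


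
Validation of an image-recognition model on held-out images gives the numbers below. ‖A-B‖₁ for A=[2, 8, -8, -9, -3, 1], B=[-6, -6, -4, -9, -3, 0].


d = |2+ 6| + |8+ 6| + |-8+ 4| + |-9+ 9| + |-3+ 3| + |1-0|
  = 8 + 14 + 4 + 0 + 0 + 1
  = 27

27


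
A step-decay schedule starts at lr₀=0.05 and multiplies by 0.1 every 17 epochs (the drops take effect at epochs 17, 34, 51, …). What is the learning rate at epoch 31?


n_drops = ⌊31/17⌋ = 1
lr = 0.05·0.1^1 = 0.05·0.1 = 0.005

0.005


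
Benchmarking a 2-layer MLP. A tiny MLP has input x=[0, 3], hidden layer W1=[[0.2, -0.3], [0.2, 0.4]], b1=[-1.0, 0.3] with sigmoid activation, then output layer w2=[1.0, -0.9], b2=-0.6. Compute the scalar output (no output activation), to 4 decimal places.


z1[0] = (0.2)·(0) + (-0.3)·(3) - 1.0 = -1.9
z1[1] = (0.2)·(0) + (0.4)·(3) + 0.3 = 1.5
h = sigmoid(z1) = [0.1301, 0.8176]
output = (1.0)·(0.1301) + (-0.9)·(0.8176) - 0.6 = -1.2057

-1.2057


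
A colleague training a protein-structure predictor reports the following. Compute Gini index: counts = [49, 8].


Probabilities: [49/57, 8/57] ≈ [0.8596, 0.1404]
Σpᵢ² = (2401 + 64)/57² = 2465/3249
Gini = 1 - Σpᵢ² = 1 - 2465/3249 = 0.2413

0.2413


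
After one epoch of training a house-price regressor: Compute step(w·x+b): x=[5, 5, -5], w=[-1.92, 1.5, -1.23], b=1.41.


z = (5)·(-1.92) + (5)·(1.5) + (-5)·(-1.23) + 1.41
  = 5.46
step(z) = 1 (z≥0)

1


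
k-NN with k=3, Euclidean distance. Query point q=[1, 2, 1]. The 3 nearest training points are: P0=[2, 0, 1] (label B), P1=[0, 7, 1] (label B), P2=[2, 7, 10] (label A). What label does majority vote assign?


d(q,P0) = 2.2361  (label B)
d(q,P1) = 5.099  (label B)
d(q,P2) = 10.3441  (label A)
Votes: A=1, B=2
Majority → B

B


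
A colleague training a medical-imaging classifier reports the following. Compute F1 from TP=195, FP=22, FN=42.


Precision = 195/217 = 0.8986
Recall = 195/237 = 0.8228
F1 = 2·P·R/(P+R) = 2·TP/(2·TP+FP+FN) = 390/(390+22+42) = 390/454 = 0.859

0.859


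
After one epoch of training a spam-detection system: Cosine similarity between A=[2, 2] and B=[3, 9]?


A·B = 2·3 + 2·9 = 24
‖A‖ = √8 = 2.8284, ‖B‖ = √90 = 9.4868
cos = 24/(√8·√90) = 24/√720 = 0.8944

0.8944


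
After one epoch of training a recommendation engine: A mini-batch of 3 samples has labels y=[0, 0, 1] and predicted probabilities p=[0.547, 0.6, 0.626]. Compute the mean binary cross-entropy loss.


L[0] = -ln(1-0.547) = -ln(0.453) = 0.7919
L[1] = -ln(1-0.6) = -ln(0.4) = 0.9163
L[2] = -ln(0.626) = 0.4684
mean = (0.7919 + 0.9163 + 0.4684)/3 = 0.7255

0.7255


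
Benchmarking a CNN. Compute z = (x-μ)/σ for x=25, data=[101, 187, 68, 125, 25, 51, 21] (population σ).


μ = 82.5714, σ = 55.2394
z = (25 - 82.5714)/55.2394 = -1.0422

-1.0422


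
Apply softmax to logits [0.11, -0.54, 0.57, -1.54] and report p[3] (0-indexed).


Exponentials: e^0.11=1.1163, e^-0.54=0.5827, e^0.57=1.7683, e^-1.54=0.2144
Sum = 3.6817
Softmax = [0.3032, 0.1583, 0.4803, 0.0582]
p[3] = 0.2144/3.6817 = 0.0582

0.0582


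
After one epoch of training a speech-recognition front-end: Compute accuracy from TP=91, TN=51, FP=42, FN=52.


Accuracy = (TP+TN)/(TP+TN+FP+FN)
= (91+51)/(236)
= 142/236 = 60.17%

60.17%


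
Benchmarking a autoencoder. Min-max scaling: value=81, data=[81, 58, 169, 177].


min=58, max=177
(81-58)/(177-58) = 23/119 = 0.1933

0.1933


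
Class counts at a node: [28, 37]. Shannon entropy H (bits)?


Probabilities: [28/65, 37/65] ≈ [0.4308, 0.5692]
H = -((28/65)·log₂(28/65) + (37/65)·log₂(37/65))
  = 0.9861 bits

0.9861 bits


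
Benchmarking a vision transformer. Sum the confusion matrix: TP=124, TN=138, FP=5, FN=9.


Total = TP + TN + FP + FN
= 124 + 138 + 5 + 9
= 276
(Predicted positive: 129, predicted negative: 147)

276


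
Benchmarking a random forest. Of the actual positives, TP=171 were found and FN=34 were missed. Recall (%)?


Recall = TP/(TP+FN)
= 171/(171+34)
= 171/205 = 83.41%

83.41%


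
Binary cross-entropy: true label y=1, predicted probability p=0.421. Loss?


BCE = -[y·ln(p) + (1-y)·ln(1-p)]
= -1·ln(0.421) - 0
= -ln(0.421) = 0.8651

0.8651


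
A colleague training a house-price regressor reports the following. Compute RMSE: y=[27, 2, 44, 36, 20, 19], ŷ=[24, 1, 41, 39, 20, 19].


MSE = 28/6 = 4.6667
RMSE = √(28/6) = 2.1602

2.1602


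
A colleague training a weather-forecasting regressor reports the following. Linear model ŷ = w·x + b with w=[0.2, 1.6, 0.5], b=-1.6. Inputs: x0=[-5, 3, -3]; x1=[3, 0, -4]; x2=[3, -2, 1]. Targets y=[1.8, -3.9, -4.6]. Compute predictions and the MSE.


ŷ0 = (0.2)·(-5) + (1.6)·(3) + (0.5)·(-3) - 1.6 = 0.7
ŷ1 = (0.2)·(3) + (1.6)·(0) + (0.5)·(-4) - 1.6 = -3.0
ŷ2 = (0.2)·(3) + (1.6)·(-2) + (0.5)·(1) - 1.6 = -3.7
errors² = [1.21, 0.81, 0.81]
MSE = 2.8300/3 = 0.9433

0.9433


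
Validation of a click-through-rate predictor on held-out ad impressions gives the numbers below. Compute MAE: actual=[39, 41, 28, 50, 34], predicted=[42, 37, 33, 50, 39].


Absolute errors: |39-42|=3, |41-37|=4, |28-33|=5, |50-50|=0, |34-39|=5
Sum = 17
MAE = 17/5 = 17/5

17/5


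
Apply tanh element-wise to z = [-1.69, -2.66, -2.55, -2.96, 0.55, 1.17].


tanh(-1.69) = -0.9341
tanh(-2.66) = -0.9903
tanh(-2.55) = -0.9879
tanh(-2.96) = -0.9946
tanh(0.55) = 0.5005
tanh(1.17) = 0.8243
result = [-0.9341, -0.9903, -0.9879, -0.9946, 0.5005, 0.8243]

[-0.9341, -0.9903, -0.9879, -0.9946, 0.5005, 0.8243]


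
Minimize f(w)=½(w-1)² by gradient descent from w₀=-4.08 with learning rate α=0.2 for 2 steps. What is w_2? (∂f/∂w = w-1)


step 1: grad = -4.08-1 = -5.08; w = -4.08 - 0.2·(-5.08) = -3.064
step 2: grad = -3.064-1 = -4.064; w = -3.064 - 0.2·(-4.064) = -2.2512

-2.2512


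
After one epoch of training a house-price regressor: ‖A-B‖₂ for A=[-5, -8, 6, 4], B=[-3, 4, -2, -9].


d = √((-5+ 3)² + (-8-4)² + (6+ 2)² + (4+ 9)²)
  = √(4 + 144 + 64 + 169)
  = √381 = 19.5192

19.5192


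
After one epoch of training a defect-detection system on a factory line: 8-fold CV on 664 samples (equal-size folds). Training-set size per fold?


Fold size = 664/8 = 83
Training per fold = 664 - 83 = 581

581


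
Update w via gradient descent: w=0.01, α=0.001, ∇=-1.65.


w_new = w - α·∇
= 0.01 - 0.001·-1.65
= 0.01 + 0.00165
= 0.01165

0.01165


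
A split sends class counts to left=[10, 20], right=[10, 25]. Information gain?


Parent = [20, 45], H_parent = 0.8905
H_left = 0.9183 (n=30), H_right = 0.8631 (n=35)
H_children = (30/65)·0.9183 + (35/65)·0.8631 = 0.8886
IG = 0.8905 - 0.8886 = 0.0019

0.0019
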